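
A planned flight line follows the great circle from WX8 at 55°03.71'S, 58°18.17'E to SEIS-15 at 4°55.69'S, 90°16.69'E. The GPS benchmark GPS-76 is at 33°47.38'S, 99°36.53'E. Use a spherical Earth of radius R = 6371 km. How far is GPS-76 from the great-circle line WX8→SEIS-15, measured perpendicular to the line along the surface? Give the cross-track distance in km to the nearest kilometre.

WX8: φ = -55.06183°, λ = +58.30283°
SEIS-15: φ = -4.92817°, λ = +90.27817°
GPS-76: φ = -33.78967°, λ = +99.60883°
δ₁₃ = central angle WX8→GPS-76 = 0.620741 rad  (haversine)
θ₁₃ = bearing WX8→GPS-76 = 70.591°,  θ₁₂ = bearing WX8→SEIS-15 = 39.342°
dₓₜ = R·arcsin(sin δ₁₃ · sin(θ₁₃ − θ₁₂)) = 6371·arcsin(0.58164·sin(31.248°)) = 1952.700 km
|dₓₜ| = 1952.700 km

1953 km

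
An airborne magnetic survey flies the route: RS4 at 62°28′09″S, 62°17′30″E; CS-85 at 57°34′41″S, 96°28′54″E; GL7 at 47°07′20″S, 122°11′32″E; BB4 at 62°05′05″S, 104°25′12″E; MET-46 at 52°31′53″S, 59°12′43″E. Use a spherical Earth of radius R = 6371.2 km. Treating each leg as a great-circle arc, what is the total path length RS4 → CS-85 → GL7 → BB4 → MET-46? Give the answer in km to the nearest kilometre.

RS4: φ = -62.46917°, λ = +62.29167°
CS-85: φ = -57.57806°, λ = +96.48167°
GL7: φ = -47.12222°, λ = +122.19222°
BB4: φ = -62.08472°, λ = +104.42000°
MET-46: φ = -52.53139°, λ = +59.21194°
RS4→CS-85: c = 0.306055 rad, d = 1949.94 km
CS-85→GL7: c = 0.326168 rad, d = 2078.08 km
GL7→BB4: c = 0.314689 rad, d = 2004.95 km
BB4→MET-46: c = 0.446454 rad, d = 2844.45 km
Total = 1949.94 + 2078.08 + 2004.95 + 2844.45 = 8877.42 km

8877 km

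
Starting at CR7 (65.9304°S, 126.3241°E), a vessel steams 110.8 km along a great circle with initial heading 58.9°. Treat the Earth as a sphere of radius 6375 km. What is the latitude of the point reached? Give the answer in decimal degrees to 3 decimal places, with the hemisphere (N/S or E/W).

δ = d/R = 110.8/6375 = 0.017380 rad
φ₂ = arcsin(sin φ₁ cos δ + cos φ₁ sin δ cos θ)
   = arcsin(-0.91305·0.99985 + 0.40785·0.01738·0.51653) = -65.40212°
λ₂ = λ₁ + atan2(sin θ sin δ cos φ₁, cos δ − sin φ₁ sin φ₂) = 128.37295°

65.402°S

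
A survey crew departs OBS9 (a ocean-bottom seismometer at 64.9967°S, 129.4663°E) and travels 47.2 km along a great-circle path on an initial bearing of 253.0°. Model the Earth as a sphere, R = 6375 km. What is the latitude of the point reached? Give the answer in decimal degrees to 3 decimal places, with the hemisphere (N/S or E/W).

δ = d/R = 47.2/6375 = 0.007404 rad
φ₂ = arcsin(sin φ₁ cos δ + cos φ₁ sin δ cos θ)
   = arcsin(-0.90628·0.99997 + 0.42267·0.00740·-0.29237) = -65.11763°
λ₂ = λ₁ + atan2(sin θ sin δ cos φ₁, cos δ − sin φ₁ sin φ₂) = 128.50210°

65.118°S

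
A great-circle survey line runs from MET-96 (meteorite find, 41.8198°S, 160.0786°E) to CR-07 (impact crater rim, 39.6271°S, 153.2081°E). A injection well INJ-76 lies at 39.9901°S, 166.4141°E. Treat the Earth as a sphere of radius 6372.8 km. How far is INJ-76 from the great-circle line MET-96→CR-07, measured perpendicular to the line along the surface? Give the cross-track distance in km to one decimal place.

δ₁₃ = central angle MET-96→INJ-76 = 0.089438 rad  (haversine)
θ₁₃ = bearing MET-96→INJ-76 = 71.183°,  θ₁₂ = bearing MET-96→CR-07 = 290.568°
dₓₜ = R·arcsin(sin δ₁₃ · sin(θ₁₃ − θ₁₂)) = 6372.8·arcsin(0.08932·sin(-219.384°)) = 361.368 km
|dₓₜ| = 361.368 km

361.4 km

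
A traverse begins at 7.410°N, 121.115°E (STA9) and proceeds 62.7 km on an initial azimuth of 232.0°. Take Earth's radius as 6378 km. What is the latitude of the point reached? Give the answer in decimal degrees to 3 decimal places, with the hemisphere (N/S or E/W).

δ = d/R = 62.7/6378 = 0.009831 rad
φ₂ = arcsin(sin φ₁ cos δ + cos φ₁ sin δ cos θ)
   = arcsin(0.12897·0.99995 + 0.99165·0.00983·-0.61566) = 7.06301°
λ₂ = λ₁ + atan2(sin θ sin δ cos φ₁, cos δ − sin φ₁ sin φ₂) = 120.66776°

7.063°N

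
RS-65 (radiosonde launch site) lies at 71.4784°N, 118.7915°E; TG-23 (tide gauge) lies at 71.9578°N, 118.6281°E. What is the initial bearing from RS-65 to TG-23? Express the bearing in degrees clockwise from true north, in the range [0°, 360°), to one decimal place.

354.0°

Δλ = -0.1634°
y = sin Δλ · cos φ₂ = -0.000883
x = cos φ₁ sin φ₂ − sin φ₁ cos φ₂ cos Δλ = 0.008368
θ = atan2(y, x) = -6.0253° → 353.9747° (mod 360°)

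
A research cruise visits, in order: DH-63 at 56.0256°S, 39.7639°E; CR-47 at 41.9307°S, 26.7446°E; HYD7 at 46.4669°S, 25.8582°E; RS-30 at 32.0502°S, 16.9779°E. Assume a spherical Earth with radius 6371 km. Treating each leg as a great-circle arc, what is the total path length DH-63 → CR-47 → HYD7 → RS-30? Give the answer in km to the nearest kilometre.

DH-63→CR-47: c = 0.286613 rad, d = 1826.01 km
CR-47→HYD7: c = 0.079943 rad, d = 509.32 km
HYD7→RS-30: c = 0.278341 rad, d = 1773.31 km
Total = 1826.01 + 509.32 + 1773.31 = 4108.64 km

4109 km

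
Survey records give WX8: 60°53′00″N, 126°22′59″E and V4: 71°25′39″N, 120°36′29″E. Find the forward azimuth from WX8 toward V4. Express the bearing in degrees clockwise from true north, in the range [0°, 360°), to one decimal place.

350.1°

WX8: φ = +60.88333°, λ = +126.38306°
V4: φ = +71.42750°, λ = +120.60806°
Δλ = -5.7750°
y = sin Δλ · cos φ₂ = -0.032049
x = cos φ₁ sin φ₂ − sin φ₁ cos φ₂ cos Δλ = 0.184406
θ = atan2(y, x) = -9.8592° → 350.1408° (mod 360°)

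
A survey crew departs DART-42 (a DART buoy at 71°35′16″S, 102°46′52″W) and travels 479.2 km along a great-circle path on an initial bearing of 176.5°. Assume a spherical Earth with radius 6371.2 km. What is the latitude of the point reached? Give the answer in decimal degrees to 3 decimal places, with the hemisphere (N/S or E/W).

DART-42: φ = -71.58778°, λ = -102.78111°
δ = d/R = 479.2/6371.2 = 0.075213 rad
φ₂ = arcsin(sin φ₁ cos δ + cos φ₁ sin δ cos θ)
   = arcsin(-0.94881·0.99717 + 0.31585·0.07514·-0.99813) = -75.88679°
λ₂ = λ₁ + atan2(sin θ sin δ cos φ₁, cos δ − sin φ₁ sin φ₂) = -101.70314°

75.887°S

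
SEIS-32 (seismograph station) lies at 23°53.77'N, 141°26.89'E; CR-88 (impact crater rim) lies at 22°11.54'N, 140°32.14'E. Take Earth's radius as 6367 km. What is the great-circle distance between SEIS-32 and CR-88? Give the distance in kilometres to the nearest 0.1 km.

SEIS-32: φ = +23.89617°, λ = +141.44817°
CR-88: φ = +22.19233°, λ = +140.53567°
Δφ = -1.7038°,  Δλ = -0.9125°
a = sin²(Δφ/2) + cos φ₁ cos φ₂ sin²(Δλ/2) = 0.000275
c = 2·arcsin(√a) = 0.033152 rad = 1.8995°
d = R·c = 6367 × 0.033152 = 211.1 km

211.1 km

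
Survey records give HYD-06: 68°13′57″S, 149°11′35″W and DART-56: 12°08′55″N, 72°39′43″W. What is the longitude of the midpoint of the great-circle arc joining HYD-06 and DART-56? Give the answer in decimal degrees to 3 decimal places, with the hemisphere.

HYD-06: φ = -68.23250°, λ = -149.19306°
DART-56: φ = +12.14861°, λ = -72.66194°
Bx = cos φ₂ cos Δλ = 0.227701,  By = cos φ₂ sin Δλ = 0.950718
φₘ = atan2(sin φ₁ + sin φ₂, √((cos φ₁ + Bx)² + By²)) = -32.59199°
λₘ = λ₁ + atan2(By, cos φ₁ + Bx) = -91.38630°

91.386°W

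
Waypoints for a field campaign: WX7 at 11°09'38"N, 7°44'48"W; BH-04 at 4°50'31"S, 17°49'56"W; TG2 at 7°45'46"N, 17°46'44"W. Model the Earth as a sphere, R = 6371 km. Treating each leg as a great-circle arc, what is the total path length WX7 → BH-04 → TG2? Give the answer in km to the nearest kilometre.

3502 km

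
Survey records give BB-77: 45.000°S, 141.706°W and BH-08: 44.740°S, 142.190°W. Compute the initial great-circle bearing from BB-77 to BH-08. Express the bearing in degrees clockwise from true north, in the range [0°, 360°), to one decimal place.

307.0°

Δλ = -0.4840°
y = sin Δλ · cos φ₂ = -0.006000
x = cos φ₁ sin φ₂ − sin φ₁ cos φ₂ cos Δλ = 0.004520
θ = atan2(y, x) = -53.0094° → 306.9906° (mod 360°)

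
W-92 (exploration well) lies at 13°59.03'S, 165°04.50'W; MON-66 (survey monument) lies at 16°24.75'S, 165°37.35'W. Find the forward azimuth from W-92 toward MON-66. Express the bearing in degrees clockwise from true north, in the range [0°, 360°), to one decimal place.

W-92: φ = -13.98383°, λ = -165.07500°
MON-66: φ = -16.41250°, λ = -165.62250°
Δλ = -0.5475°
y = sin Δλ · cos φ₂ = -0.009166
x = cos φ₁ sin φ₂ − sin φ₁ cos φ₂ cos Δλ = -0.042386
θ = atan2(y, x) = -167.7975° → 192.2025° (mod 360°)

192.2°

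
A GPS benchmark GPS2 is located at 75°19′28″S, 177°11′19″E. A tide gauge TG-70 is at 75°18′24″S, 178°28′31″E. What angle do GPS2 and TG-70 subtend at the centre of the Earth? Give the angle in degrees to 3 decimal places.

GPS2: φ = -75.32444°, λ = +177.18861°
TG-70: φ = -75.30667°, λ = +178.47528°
Δφ = 0.0178°,  Δλ = 1.2867°
a = sin²(Δφ/2) + cos φ₁ cos φ₂ sin²(Δλ/2) = 0.000008
c = 2·arcsin(√a) = 0.005701 rad = 0.3266°

0.327°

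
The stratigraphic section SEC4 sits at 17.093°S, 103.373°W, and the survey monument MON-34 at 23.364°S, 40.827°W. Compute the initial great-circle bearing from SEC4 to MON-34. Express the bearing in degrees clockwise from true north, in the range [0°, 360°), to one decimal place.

107.4°

Δλ = 62.5460°
y = sin Δλ · cos φ₂ = 0.814620
x = cos φ₁ sin φ₂ − sin φ₁ cos φ₂ cos Δλ = -0.254656
θ = atan2(y, x) = 107.3596° → 107.3596° (mod 360°)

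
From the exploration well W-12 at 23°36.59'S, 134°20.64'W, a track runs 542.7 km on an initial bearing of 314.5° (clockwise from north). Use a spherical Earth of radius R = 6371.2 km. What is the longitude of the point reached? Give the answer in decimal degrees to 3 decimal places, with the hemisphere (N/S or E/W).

W-12: φ = -23.60983°, λ = -134.34400°
δ = d/R = 542.7/6371.2 = 0.085180 rad
φ₂ = arcsin(sin φ₁ cos δ + cos φ₁ sin δ cos θ)
   = arcsin(-0.40051·0.99637 + 0.91629·0.08508·0.70091) = -20.14605°
λ₂ = λ₁ + atan2(sin θ sin δ cos φ₁, cos δ − sin φ₁ sin φ₂) = -138.04995°

138.050°W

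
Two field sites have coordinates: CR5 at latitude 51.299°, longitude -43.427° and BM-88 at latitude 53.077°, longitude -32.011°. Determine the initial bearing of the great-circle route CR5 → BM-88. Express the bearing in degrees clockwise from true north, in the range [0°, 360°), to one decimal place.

Δλ = 11.4160°
y = sin Δλ · cos φ₂ = 0.118905
x = cos φ₁ sin φ₂ − sin φ₁ cos φ₂ cos Δλ = 0.040302
θ = atan2(y, x) = 71.2762° → 71.2762° (mod 360°)

71.3°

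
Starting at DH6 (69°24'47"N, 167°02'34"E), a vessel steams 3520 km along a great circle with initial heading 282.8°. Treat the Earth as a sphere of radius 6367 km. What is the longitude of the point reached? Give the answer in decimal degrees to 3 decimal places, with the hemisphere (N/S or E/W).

97.433°E

DH6: φ = +69.41306°, λ = +167.04278°
δ = d/R = 3520/6367 = 0.552851 rad
φ₂ = arcsin(sin φ₁ cos δ + cos φ₁ sin δ cos θ)
   = arcsin(0.93614·0.85103 + 0.35163·0.52512·0.22155) = 56.88669°
λ₂ = λ₁ + atan2(sin θ sin δ cos φ₁, cos δ − sin φ₁ sin φ₂) = 97.43314°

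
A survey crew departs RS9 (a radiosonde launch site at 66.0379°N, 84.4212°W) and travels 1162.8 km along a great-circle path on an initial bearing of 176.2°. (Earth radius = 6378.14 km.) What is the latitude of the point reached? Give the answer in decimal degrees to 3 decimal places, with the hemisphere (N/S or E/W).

δ = d/R = 1162.8/6378.14 = 0.182310 rad
φ₂ = arcsin(sin φ₁ cos δ + cos φ₁ sin δ cos θ)
   = arcsin(0.91381·0.98343 + 0.40613·0.18130·-0.99780) = 55.60871°
λ₂ = λ₁ + atan2(sin θ sin δ cos φ₁, cos δ − sin φ₁ sin φ₂) = -83.20228°

55.609°N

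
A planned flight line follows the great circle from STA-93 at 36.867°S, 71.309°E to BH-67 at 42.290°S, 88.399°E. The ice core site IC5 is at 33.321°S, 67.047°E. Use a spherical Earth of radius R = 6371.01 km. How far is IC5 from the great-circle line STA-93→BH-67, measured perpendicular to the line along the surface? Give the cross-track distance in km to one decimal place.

157.2 km

δ₁₃ = central angle STA-93→IC5 = 0.086782 rad  (haversine)
θ₁₃ = bearing STA-93→IC5 = 314.235°,  θ₁₂ = bearing STA-93→BH-67 = 117.694°
dₓₜ = R·arcsin(sin δ₁₃ · sin(θ₁₃ − θ₁₂)) = 6371.01·arcsin(0.08667·sin(196.541°)) = -157.226 km
|dₓₜ| = 157.226 km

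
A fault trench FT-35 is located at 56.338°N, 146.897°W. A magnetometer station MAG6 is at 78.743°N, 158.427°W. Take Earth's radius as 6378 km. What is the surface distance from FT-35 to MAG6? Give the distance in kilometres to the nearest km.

Δφ = 22.4050°,  Δλ = -11.5300°
a = sin²(Δφ/2) + cos φ₁ cos φ₂ sin²(Δλ/2) = 0.038835
c = 2·arcsin(√a) = 0.396731 rad = 22.7310°
d = R·c = 6378 × 0.396731 = 2530.3 km

2530 km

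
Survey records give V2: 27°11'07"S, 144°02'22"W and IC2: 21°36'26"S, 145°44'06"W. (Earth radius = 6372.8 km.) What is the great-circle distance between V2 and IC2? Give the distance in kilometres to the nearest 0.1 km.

643.7 km

V2: φ = -27.18528°, λ = -144.03944°
IC2: φ = -21.60722°, λ = -145.73500°
Δφ = 5.5781°,  Δλ = -1.6956°
a = sin²(Δφ/2) + cos φ₁ cos φ₂ sin²(Δλ/2) = 0.002549
c = 2·arcsin(√a) = 0.101012 rad = 5.7876°
d = R·c = 6372.8 × 0.101012 = 643.7 km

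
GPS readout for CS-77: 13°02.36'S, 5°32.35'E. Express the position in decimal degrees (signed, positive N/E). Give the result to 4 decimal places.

lat: 13.0393° S → -13.0393°
lon: 5.5392° E → +5.5392°

-13.0393°, +5.5392°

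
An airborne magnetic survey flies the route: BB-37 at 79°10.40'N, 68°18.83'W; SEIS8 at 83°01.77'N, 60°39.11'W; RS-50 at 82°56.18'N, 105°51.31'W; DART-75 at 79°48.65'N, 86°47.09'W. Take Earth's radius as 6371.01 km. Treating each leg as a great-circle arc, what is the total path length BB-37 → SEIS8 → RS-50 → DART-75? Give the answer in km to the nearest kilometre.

BB-37: φ = +79.17333°, λ = -68.31383°
SEIS8: φ = +83.02950°, λ = -60.65183°
RS-50: φ = +82.93633°, λ = -105.85517°
DART-75: φ = +79.81083°, λ = -86.78483°
BB-37→SEIS8: c = 0.070264 rad, d = 447.65 km
SEIS8→RS-50: c = 0.093948 rad, d = 598.54 km
RS-50→DART-75: c = 0.073247 rad, d = 466.66 km
Total = 447.65 + 598.54 + 466.66 = 1512.86 km

1513 km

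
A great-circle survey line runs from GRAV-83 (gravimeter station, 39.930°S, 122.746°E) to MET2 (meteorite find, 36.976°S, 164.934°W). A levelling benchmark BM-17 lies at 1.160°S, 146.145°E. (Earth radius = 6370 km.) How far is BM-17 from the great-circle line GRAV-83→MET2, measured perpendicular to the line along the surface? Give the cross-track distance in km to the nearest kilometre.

4764 km

δ₁₃ = central angle GRAV-83→BM-17 = 0.771858 rad  (haversine)
θ₁₃ = bearing GRAV-83→BM-17 = 34.700°,  θ₁₂ = bearing GRAV-83→MET2 = 111.869°
dₓₜ = R·arcsin(sin δ₁₃ · sin(θ₁₃ − θ₁₂)) = 6370·arcsin(0.69747·sin(-77.169°)) = -4763.708 km
|dₓₜ| = 4763.708 km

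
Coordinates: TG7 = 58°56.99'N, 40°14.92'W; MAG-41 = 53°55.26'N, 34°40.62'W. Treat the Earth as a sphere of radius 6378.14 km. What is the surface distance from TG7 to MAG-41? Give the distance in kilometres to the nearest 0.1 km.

656.0 km

TG7: φ = +58.94983°, λ = -40.24867°
MAG-41: φ = +53.92100°, λ = -34.67700°
Δφ = -5.0288°,  Δλ = 5.5717°
a = sin²(Δφ/2) + cos φ₁ cos φ₂ sin²(Δλ/2) = 0.002642
c = 2·arcsin(√a) = 0.102849 rad = 5.8928°
d = R·c = 6378.14 × 0.102849 = 656.0 km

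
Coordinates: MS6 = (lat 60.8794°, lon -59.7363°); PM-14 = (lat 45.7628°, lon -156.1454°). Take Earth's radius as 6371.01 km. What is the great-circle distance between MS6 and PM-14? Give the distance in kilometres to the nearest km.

6003 km

Δφ = -15.1166°,  Δλ = -96.4091°
a = sin²(Δφ/2) + cos φ₁ cos φ₂ sin²(Δλ/2) = 0.206001
c = 2·arcsin(√a) = 0.942215 rad = 53.9849°
d = R·c = 6371.01 × 0.942215 = 6002.9 km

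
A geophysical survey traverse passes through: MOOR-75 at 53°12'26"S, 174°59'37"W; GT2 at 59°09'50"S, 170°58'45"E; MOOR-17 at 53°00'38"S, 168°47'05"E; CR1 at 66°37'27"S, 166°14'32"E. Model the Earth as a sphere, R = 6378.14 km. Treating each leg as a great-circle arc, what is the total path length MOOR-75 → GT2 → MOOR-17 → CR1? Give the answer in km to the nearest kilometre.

3310 km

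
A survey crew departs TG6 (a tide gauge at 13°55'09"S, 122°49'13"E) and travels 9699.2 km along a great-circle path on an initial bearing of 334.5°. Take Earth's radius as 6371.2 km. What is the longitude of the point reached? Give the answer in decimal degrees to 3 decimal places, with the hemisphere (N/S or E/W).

TG6: φ = -13.91917°, λ = +122.82028°
δ = d/R = 9699.2/6371.2 = 1.522351 rad
φ₂ = arcsin(sin φ₁ cos δ + cos φ₁ sin δ cos θ)
   = arcsin(-0.24055·0.04843 + 0.97064·0.99883·0.90259) = 59.70104°
λ₂ = λ₁ + atan2(sin θ sin δ cos φ₁, cos δ − sin φ₁ sin φ₂) = 64.35528°

64.355°E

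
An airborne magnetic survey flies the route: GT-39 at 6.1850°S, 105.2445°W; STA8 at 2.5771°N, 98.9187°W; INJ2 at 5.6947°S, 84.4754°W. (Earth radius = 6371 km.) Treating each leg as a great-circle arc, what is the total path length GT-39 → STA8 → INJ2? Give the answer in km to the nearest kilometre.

GT-39→STA8: c = 0.188522 rad, d = 1201.07 km
STA8→INJ2: c = 0.290225 rad, d = 1849.02 km
Total = 1201.07 + 1849.02 = 3050.10 km

3050 km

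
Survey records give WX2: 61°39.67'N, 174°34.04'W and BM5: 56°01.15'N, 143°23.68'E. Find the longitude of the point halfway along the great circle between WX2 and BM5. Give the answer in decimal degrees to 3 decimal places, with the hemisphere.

162.620°E

WX2: φ = +61.66117°, λ = -174.56733°
BM5: φ = +56.01917°, λ = +143.39467°
Bx = cos φ₂ cos Δλ = 0.415107,  By = cos φ₂ sin Δλ = -0.374263
φₘ = atan2(sin φ₁ + sin φ₂, √((cos φ₁ + Bx)² + By²)) = 60.54628°
λₘ = λ₁ + atan2(By, cos φ₁ + Bx) = 162.62015°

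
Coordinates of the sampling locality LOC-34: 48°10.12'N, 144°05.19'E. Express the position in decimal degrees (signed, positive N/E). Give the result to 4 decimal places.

+48.1687°, +144.0865°

lat: 48.1687° N → +48.1687°
lon: 144.0865° E → +144.0865°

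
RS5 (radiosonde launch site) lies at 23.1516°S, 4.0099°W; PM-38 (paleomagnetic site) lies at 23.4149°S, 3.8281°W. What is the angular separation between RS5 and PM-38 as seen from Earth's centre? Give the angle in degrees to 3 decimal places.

Δφ = -0.2633°,  Δλ = 0.1818°
a = sin²(Δφ/2) + cos φ₁ cos φ₂ sin²(Δλ/2) = 0.000007
c = 2·arcsin(√a) = 0.005442 rad = 0.3118°

0.312°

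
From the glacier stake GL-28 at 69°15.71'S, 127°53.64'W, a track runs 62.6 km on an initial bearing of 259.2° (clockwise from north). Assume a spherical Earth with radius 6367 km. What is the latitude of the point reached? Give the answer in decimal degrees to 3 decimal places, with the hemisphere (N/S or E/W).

69.360°S

GL-28: φ = -69.26183°, λ = -127.89400°
δ = d/R = 62.6/6367 = 0.009832 rad
φ₂ = arcsin(sin φ₁ cos δ + cos φ₁ sin δ cos θ)
   = arcsin(-0.93521·0.99995 + 0.35410·0.00983·-0.18738) = -69.36030°
λ₂ = λ₁ + atan2(sin θ sin δ cos φ₁, cos δ − sin φ₁ sin φ₂) = -129.46400°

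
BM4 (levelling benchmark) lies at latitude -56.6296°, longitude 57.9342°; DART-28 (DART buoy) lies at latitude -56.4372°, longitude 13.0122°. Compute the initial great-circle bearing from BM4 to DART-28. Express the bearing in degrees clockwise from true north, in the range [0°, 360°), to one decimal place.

Δλ = -44.9220°
y = sin Δλ · cos φ₂ = -0.390392
x = cos φ₁ sin φ₂ − sin φ₁ cos φ₂ cos Δλ = -0.131428
θ = atan2(y, x) = -108.6061° → 251.3939° (mod 360°)

251.4°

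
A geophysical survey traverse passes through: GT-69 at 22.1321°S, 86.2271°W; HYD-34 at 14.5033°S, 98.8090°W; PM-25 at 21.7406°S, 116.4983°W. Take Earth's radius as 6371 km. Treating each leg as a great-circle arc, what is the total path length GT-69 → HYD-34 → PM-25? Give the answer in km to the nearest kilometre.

3608 km

GT-69→HYD-34: c = 0.247153 rad, d = 1574.61 km
HYD-34→PM-25: c = 0.319114 rad, d = 2033.07 km
Total = 1574.61 + 2033.07 = 3607.69 km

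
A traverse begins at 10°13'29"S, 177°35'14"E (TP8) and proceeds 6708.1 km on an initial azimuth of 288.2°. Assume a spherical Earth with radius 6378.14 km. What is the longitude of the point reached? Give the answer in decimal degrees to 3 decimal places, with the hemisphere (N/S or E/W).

120.620°E

TP8: φ = -10.22472°, λ = +177.58722°
δ = d/R = 6708.1/6378.14 = 1.051733 rad
φ₂ = arcsin(sin φ₁ cos δ + cos φ₁ sin δ cos θ)
   = arcsin(-0.17751·0.49607 + 0.98412·0.86828·0.31233) = 10.30174°
λ₂ = λ₁ + atan2(sin θ sin δ cos φ₁, cos δ − sin φ₁ sin φ₂) = 120.61984°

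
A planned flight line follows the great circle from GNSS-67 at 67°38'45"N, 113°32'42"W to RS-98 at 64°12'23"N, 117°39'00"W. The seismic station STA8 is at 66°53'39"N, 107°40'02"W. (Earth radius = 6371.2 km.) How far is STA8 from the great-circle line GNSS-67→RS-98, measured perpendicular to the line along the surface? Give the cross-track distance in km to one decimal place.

259.8 km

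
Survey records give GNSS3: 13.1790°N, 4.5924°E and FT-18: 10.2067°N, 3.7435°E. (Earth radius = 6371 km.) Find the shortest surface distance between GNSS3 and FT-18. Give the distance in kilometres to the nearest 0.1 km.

343.2 km

Δφ = -2.9723°,  Δλ = -0.8489°
a = sin²(Δφ/2) + cos φ₁ cos φ₂ sin²(Δλ/2) = 0.000725
c = 2·arcsin(√a) = 0.053867 rad = 3.0863°
d = R·c = 6371 × 0.053867 = 343.2 km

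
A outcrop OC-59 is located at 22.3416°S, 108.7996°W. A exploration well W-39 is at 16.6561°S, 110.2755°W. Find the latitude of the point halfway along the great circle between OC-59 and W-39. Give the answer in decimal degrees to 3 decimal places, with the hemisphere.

19.500°S

Bx = cos φ₂ cos Δλ = 0.957725,  By = cos φ₂ sin Δλ = -0.024676
φₘ = atan2(sin φ₁ + sin φ₂, √((cos φ₁ + Bx)² + By²)) = -19.50034°
λₘ = λ₁ + atan2(By, cos φ₁ + Bx) = -109.55053°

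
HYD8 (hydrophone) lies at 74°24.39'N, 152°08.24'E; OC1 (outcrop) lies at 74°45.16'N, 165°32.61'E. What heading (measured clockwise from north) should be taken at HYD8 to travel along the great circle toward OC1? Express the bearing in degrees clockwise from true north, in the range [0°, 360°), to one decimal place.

78.0°

HYD8: φ = +74.40650°, λ = +152.13733°
OC1: φ = +74.75267°, λ = +165.54350°
Δλ = 13.4062°
y = sin Δλ · cos φ₂ = 0.060974
x = cos φ₁ sin φ₂ − sin φ₁ cos φ₂ cos Δλ = 0.012944
θ = atan2(y, x) = 78.0147° → 78.0147° (mod 360°)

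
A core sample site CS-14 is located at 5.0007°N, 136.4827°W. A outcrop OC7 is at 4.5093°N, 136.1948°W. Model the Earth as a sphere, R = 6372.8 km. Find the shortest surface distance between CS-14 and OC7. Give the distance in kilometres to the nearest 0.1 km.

63.3 km

Δφ = -0.4914°,  Δλ = 0.2879°
a = sin²(Δφ/2) + cos φ₁ cos φ₂ sin²(Δλ/2) = 0.000025
c = 2·arcsin(√a) = 0.009931 rad = 0.5690°
d = R·c = 6372.8 × 0.009931 = 63.3 km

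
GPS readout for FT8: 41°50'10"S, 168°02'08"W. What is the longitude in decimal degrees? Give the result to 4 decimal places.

168.0356°W

168° + 2′/60 + 8″/3600 = 168 + 0.03333 + 0.00222 = 168.0356°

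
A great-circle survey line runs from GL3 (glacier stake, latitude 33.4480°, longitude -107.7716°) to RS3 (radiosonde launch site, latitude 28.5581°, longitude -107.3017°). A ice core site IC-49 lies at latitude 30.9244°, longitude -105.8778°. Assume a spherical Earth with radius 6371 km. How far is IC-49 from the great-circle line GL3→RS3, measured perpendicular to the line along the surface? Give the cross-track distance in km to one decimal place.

δ₁₃ = central angle GL3→IC-49 = 0.052175 rad  (haversine)
θ₁₃ = bearing GL3→IC-49 = 147.071°,  θ₁₂ = bearing GL3→RS3 = 175.169°
dₓₜ = R·arcsin(sin δ₁₃ · sin(θ₁₃ − θ₁₂)) = 6371·arcsin(0.05215·sin(-28.098°)) = -156.500 km
|dₓₜ| = 156.500 km

156.5 km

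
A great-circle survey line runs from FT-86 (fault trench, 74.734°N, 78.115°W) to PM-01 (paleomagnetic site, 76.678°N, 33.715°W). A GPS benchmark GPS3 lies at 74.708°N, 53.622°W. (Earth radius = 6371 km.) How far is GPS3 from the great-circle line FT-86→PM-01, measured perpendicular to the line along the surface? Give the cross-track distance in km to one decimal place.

δ₁₃ = central angle FT-86→GPS3 = 0.111854 rad  (haversine)
θ₁₃ = bearing FT-86→GPS3 = 78.401°,  θ₁₂ = bearing FT-86→PM-01 = 58.864°
dₓₜ = R·arcsin(sin δ₁₃ · sin(θ₁₃ − θ₁₂)) = 6371·arcsin(0.11162·sin(19.538°)) = 237.878 km
|dₓₜ| = 237.878 km

237.9 km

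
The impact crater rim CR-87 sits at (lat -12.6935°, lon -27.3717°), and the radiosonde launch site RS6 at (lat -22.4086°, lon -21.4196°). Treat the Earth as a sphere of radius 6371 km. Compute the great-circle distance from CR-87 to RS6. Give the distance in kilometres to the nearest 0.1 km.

Δφ = -9.7151°,  Δλ = 5.9521°
a = sin²(Δφ/2) + cos φ₁ cos φ₂ sin²(Δλ/2) = 0.009602
c = 2·arcsin(√a) = 0.196290 rad = 11.2466°
d = R·c = 6371 × 0.196290 = 1250.6 km

1250.6 km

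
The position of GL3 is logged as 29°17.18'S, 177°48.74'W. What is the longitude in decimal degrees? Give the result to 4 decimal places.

177.8123°W

177° + 48.74′/60 = 177 + 0.81233 = 177.8123°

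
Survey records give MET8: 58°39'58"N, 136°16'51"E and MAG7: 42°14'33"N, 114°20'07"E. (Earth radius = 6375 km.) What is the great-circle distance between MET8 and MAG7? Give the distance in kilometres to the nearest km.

2377 km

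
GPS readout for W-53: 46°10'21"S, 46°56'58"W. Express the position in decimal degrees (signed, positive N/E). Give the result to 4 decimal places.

lat: 46.1725° S → -46.1725°
lon: 46.9494° W → -46.9494°

-46.1725°, -46.9494°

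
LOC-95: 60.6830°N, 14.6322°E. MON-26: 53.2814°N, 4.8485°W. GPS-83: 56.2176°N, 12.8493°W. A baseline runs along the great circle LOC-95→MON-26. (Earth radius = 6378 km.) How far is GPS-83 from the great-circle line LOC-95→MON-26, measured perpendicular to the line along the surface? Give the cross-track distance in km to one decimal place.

596.3 km

δ₁₃ = central angle LOC-95→GPS-83 = 0.260572 rad  (haversine)
θ₁₃ = bearing LOC-95→GPS-83 = 264.845°,  θ₁₂ = bearing LOC-95→MON-26 = 243.599°
dₓₜ = R·arcsin(sin δ₁₃ · sin(θ₁₃ − θ₁₂)) = 6378·arcsin(0.25763·sin(21.246°)) = 596.302 km
|dₓₜ| = 596.302 km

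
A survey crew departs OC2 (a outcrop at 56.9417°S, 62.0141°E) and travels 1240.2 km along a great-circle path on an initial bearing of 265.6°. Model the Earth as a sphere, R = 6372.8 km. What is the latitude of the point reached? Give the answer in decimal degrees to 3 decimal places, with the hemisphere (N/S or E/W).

δ = d/R = 1240.2/6372.8 = 0.194608 rad
φ₂ = arcsin(sin φ₁ cos δ + cos φ₁ sin δ cos θ)
   = arcsin(-0.83812·0.98112 + 0.54549·0.19338·-0.07672) = -56.13864°
λ₂ = λ₁ + atan2(sin θ sin δ cos φ₁, cos δ − sin φ₁ sin φ₂) = 41.76837°

56.139°S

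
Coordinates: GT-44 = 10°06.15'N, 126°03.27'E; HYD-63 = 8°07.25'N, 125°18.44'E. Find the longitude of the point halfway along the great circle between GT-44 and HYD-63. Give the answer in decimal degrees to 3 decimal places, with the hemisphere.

125.680°E

GT-44: φ = +10.10250°, λ = +126.05450°
HYD-63: φ = +8.12083°, λ = +125.30733°
Bx = cos φ₂ cos Δλ = 0.989888,  By = cos φ₂ sin Δλ = -0.012909
φₘ = atan2(sin φ₁ + sin φ₂, √((cos φ₁ + Bx)² + By²)) = 9.11186°
λₘ = λ₁ + atan2(By, cos φ₁ + Bx) = 125.67988°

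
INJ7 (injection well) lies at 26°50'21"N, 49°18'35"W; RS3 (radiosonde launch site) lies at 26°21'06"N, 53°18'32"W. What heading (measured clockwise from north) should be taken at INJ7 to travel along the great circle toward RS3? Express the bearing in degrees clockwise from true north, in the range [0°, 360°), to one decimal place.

263.1°

INJ7: φ = +26.83917°, λ = -49.30972°
RS3: φ = +26.35167°, λ = -53.30889°
Δλ = -3.9992°
y = sin Δλ · cos φ₂ = -0.062495
x = cos φ₁ sin φ₂ − sin φ₁ cos φ₂ cos Δλ = -0.007523
θ = atan2(y, x) = -96.8644° → 263.1356° (mod 360°)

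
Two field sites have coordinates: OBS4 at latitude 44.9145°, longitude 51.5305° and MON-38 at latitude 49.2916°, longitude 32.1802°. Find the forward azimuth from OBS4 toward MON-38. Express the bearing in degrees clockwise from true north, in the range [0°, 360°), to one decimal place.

295.3°

Δλ = -19.3503°
y = sin Δλ · cos φ₂ = -0.216105
x = cos φ₁ sin φ₂ − sin φ₁ cos φ₂ cos Δλ = 0.102334
θ = atan2(y, x) = -64.6607° → 295.3393° (mod 360°)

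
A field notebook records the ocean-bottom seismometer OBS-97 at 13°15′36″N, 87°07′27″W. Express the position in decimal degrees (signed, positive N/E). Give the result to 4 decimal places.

+13.2600°, -87.1242°

lat: 13.2600° N → +13.2600°
lon: 87.1242° W → -87.1242°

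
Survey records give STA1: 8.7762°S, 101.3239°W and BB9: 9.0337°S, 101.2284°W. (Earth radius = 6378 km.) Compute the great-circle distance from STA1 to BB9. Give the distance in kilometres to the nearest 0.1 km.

Δφ = -0.2575°,  Δλ = 0.0955°
a = sin²(Δφ/2) + cos φ₁ cos φ₂ sin²(Δλ/2) = 0.000006
c = 2·arcsin(√a) = 0.004786 rad = 0.2742°
d = R·c = 6378 × 0.004786 = 30.5 km

30.5 km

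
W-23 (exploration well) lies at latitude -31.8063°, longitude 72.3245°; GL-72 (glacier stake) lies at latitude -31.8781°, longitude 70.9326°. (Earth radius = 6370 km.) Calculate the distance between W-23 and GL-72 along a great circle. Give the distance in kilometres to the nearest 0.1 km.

Δφ = -0.0718°,  Δλ = -1.3919°
a = sin²(Δφ/2) + cos φ₁ cos φ₂ sin²(Δλ/2) = 0.000107
c = 2·arcsin(√a) = 0.020675 rad = 1.1846°
d = R·c = 6370 × 0.020675 = 131.7 km

131.7 km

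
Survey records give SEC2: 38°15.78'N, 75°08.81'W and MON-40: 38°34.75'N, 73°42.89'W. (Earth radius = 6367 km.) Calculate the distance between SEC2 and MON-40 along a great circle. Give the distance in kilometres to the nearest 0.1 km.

129.5 km

SEC2: φ = +38.26300°, λ = -75.14683°
MON-40: φ = +38.57917°, λ = -73.71483°
Δφ = 0.3162°,  Δλ = 1.4320°
a = sin²(Δφ/2) + cos φ₁ cos φ₂ sin²(Δλ/2) = 0.000103
c = 2·arcsin(√a) = 0.020344 rad = 1.1656°
d = R·c = 6367 × 0.020344 = 129.5 km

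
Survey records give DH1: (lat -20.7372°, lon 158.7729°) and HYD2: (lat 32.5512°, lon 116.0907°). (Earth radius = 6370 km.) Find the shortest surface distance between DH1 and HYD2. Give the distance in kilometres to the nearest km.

Δφ = 53.2884°,  Δλ = -42.6822°
a = sin²(Δφ/2) + cos φ₁ cos φ₂ sin²(Δλ/2) = 0.305507
c = 2·arcsin(√a) = 1.171266 rad = 67.1086°
d = R·c = 6370 × 1.171266 = 7461.0 km

7461 km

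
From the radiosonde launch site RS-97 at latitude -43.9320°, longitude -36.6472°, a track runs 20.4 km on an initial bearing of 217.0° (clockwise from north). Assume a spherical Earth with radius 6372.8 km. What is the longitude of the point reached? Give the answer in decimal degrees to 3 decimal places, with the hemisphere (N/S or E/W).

36.801°W

δ = d/R = 20.4/6372.8 = 0.003201 rad
φ₂ = arcsin(sin φ₁ cos δ + cos φ₁ sin δ cos θ)
   = arcsin(-0.69380·0.99999 + 0.72016·0.00320·-0.79864) = -44.07837°
λ₂ = λ₁ + atan2(sin θ sin δ cos φ₁, cos δ − sin φ₁ sin φ₂) = -36.80085°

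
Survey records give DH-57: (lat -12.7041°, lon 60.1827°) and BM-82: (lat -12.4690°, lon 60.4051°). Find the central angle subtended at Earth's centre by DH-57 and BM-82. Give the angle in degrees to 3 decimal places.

0.320°

Δφ = 0.2351°,  Δλ = 0.2224°
a = sin²(Δφ/2) + cos φ₁ cos φ₂ sin²(Δλ/2) = 0.000008
c = 2·arcsin(√a) = 0.005585 rad = 0.3200°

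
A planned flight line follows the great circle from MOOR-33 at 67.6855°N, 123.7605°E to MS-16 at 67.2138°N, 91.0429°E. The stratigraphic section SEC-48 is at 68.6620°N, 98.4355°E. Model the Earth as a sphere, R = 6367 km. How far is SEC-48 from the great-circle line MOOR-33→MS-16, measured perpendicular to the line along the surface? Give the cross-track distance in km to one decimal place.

δ₁₃ = central angle MOOR-33→SEC-48 = 0.164030 rad  (haversine)
θ₁₃ = bearing MOOR-33→SEC-48 = 287.606°,  θ₁₂ = bearing MOOR-33→MS-16 = 283.074°
dₓₜ = R·arcsin(sin δ₁₃ · sin(θ₁₃ − θ₁₂)) = 6367·arcsin(0.16330·sin(4.533°)) = 82.166 km
|dₓₜ| = 82.166 km

82.2 km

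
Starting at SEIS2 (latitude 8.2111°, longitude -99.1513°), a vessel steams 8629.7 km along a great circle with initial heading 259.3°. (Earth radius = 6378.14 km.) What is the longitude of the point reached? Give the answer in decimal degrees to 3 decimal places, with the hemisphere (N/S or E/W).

175.121°W

δ = d/R = 8629.7/6378.14 = 1.353012 rad
φ₂ = arcsin(sin φ₁ cos δ + cos φ₁ sin δ cos θ)
   = arcsin(0.14282·0.21607 + 0.98975·0.97638·-0.18567) = -8.54370°
λ₂ = λ₁ + atan2(sin θ sin δ cos φ₁, cos δ − sin φ₁ sin φ₂) = -175.12113°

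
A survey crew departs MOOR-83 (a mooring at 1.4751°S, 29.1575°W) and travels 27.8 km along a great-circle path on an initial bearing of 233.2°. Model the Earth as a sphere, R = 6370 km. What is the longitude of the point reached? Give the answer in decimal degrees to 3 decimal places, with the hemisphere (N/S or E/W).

29.358°W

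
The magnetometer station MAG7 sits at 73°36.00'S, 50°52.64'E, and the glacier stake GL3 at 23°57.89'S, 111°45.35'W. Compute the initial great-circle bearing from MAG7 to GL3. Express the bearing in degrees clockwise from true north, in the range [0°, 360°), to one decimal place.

MAG7: φ = -73.60000°, λ = +50.87733°
GL3: φ = -23.96483°, λ = -111.75583°
Δλ = -162.6332°
y = sin Δλ · cos φ₂ = -0.272757
x = cos φ₁ sin φ₂ − sin φ₁ cos φ₂ cos Δλ = -0.951334
θ = atan2(y, x) = -164.0019° → 195.9981° (mod 360°)

196.0°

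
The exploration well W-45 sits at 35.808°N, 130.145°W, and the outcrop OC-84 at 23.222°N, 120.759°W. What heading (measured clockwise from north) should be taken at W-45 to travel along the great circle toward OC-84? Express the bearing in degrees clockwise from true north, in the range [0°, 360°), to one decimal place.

144.6°

Δλ = 9.3860°
y = sin Δλ · cos φ₂ = 0.149872
x = cos φ₁ sin φ₂ − sin φ₁ cos φ₂ cos Δλ = -0.210706
θ = atan2(y, x) = 144.5763° → 144.5763° (mod 360°)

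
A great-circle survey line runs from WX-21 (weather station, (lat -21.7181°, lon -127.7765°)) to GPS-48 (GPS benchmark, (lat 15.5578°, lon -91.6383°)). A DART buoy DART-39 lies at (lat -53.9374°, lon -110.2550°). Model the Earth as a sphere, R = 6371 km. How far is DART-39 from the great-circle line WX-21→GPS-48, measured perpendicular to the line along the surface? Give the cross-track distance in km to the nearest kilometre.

δ₁₃ = central angle WX-21→DART-39 = 0.608265 rad  (haversine)
θ₁₃ = bearing WX-21→DART-39 = 161.932°,  θ₁₂ = bearing WX-21→GPS-48 = 46.610°
dₓₜ = R·arcsin(sin δ₁₃ · sin(θ₁₃ − θ₁₂)) = 6371·arcsin(0.57144·sin(115.323°)) = 3458.190 km
|dₓₜ| = 3458.190 km

3458 km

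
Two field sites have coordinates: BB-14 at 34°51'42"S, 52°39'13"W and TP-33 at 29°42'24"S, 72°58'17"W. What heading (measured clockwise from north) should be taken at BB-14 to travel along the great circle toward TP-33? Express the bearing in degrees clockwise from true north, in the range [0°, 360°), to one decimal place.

BB-14: φ = -34.86167°, λ = -52.65361°
TP-33: φ = -29.70667°, λ = -72.97139°
Δλ = -20.3178°
y = sin Δλ · cos φ₂ = -0.301592
x = cos φ₁ sin φ₂ − sin φ₁ cos φ₂ cos Δλ = 0.058960
θ = atan2(y, x) = -78.9384° → 281.0616° (mod 360°)

281.1°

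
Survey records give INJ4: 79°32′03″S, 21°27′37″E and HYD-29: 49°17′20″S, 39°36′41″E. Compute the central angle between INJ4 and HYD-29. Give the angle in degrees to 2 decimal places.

INJ4: φ = -79.53417°, λ = +21.46028°
HYD-29: φ = -49.28889°, λ = +39.61139°
Δφ = 30.2453°,  Δλ = 18.1511°
a = sin²(Δφ/2) + cos φ₁ cos φ₂ sin²(Δλ/2) = 0.071009
c = 2·arcsin(√a) = 0.539470 rad = 30.9093°

30.91°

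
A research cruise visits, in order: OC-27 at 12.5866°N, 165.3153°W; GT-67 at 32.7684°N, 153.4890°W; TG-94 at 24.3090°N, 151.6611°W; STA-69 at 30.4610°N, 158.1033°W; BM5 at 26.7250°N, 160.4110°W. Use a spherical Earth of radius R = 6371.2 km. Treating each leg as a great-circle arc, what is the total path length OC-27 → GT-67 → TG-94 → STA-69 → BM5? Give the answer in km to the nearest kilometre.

4910 km

OC-27→GT-67: c = 0.399687 rad, d = 2546.48 km
GT-67→TG-94: c = 0.150272 rad, d = 957.41 km
TG-94→STA-69: c = 0.146550 rad, d = 933.70 km
STA-69→BM5: c = 0.074172 rad, d = 472.57 km
Total = 2546.48 + 957.41 + 933.70 + 472.57 = 4910.16 km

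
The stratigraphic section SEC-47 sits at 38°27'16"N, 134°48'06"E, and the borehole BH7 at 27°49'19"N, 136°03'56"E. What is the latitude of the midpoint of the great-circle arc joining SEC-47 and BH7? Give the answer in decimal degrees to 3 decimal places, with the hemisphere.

33.140°N

SEC-47: φ = +38.45444°, λ = +134.80167°
BH7: φ = +27.82194°, λ = +136.06556°
Bx = cos φ₂ cos Δλ = 0.884187,  By = cos φ₂ sin Δλ = 0.019507
φₘ = atan2(sin φ₁ + sin φ₂, √((cos φ₁ + Bx)² + By²)) = 33.13978°
λₘ = λ₁ + atan2(By, cos φ₁ + Bx) = 135.47200°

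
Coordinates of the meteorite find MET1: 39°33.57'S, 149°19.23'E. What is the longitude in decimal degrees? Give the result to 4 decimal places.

149.3205°E

149° + 19.23′/60 = 149 + 0.32050 = 149.3205°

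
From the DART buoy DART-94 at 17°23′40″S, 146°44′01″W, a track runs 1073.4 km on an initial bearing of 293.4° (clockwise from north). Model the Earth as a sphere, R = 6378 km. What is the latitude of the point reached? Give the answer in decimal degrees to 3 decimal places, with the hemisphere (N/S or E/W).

13.370°S

DART-94: φ = -17.39444°, λ = -146.73361°
δ = d/R = 1073.4/6378 = 0.168297 rad
φ₂ = arcsin(sin φ₁ cos δ + cos φ₁ sin δ cos θ)
   = arcsin(-0.29895·0.98587 + 0.95427·0.16750·0.39715) = -13.37026°
λ₂ = λ₁ + atan2(sin θ sin δ cos φ₁, cos δ − sin φ₁ sin φ₂) = -155.82503°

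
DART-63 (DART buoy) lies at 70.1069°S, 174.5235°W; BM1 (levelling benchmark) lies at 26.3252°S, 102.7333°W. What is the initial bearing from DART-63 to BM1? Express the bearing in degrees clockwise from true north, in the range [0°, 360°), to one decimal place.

82.5°

Δλ = 71.7902°
y = sin Δλ · cos φ₂ = 0.851404
x = cos φ₁ sin φ₂ − sin φ₁ cos φ₂ cos Δλ = 0.112479
θ = atan2(y, x) = 82.4742° → 82.4742° (mod 360°)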